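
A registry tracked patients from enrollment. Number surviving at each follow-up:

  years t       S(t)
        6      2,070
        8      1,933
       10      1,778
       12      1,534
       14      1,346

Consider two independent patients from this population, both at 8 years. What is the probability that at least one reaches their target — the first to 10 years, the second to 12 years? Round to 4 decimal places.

0.9834

p₁ = S(10)/S(8) = 1,778/1,933 = 0.919814; p₂ = S(12)/S(8) = 1,534/1,933 = 0.793585.
P(at least one) = 1 − (1−p₁)(1−p₂) = 1 − 0.080186 × 0.206415 = 0.983448.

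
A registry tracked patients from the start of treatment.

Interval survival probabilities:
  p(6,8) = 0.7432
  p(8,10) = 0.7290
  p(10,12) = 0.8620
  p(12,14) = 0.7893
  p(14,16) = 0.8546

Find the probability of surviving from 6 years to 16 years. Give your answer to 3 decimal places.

0.315

The overall survival probability is 0.7432 × 0.7290 × 0.8620 × 0.7893 × 0.8546.
= 0.315025.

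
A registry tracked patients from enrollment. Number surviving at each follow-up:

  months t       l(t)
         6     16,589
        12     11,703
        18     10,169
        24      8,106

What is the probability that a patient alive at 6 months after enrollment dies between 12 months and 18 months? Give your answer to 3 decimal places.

0.092

This is the probability of reaching 12 but not 18, conditional on being alive at 6: (l(12) − l(18)) / l(6).
= (11,703 − 10,169) / 16,589 = 1,534 / 16,589 = 0.092471.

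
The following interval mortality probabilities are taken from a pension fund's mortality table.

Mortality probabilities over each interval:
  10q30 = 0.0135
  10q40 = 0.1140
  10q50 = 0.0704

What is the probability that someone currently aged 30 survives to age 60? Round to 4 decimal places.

0.8125

Survival from 30 to 60 is the product of surviving each interval: (1 − 0.0135) × (1 − 0.1140) × (1 − 0.0704).
= 0.9865 × 0.8860 × 0.9296 = 0.812507.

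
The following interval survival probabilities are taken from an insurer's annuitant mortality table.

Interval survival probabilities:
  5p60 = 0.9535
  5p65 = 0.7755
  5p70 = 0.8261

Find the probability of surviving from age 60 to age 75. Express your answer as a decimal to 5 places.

15p60 = 0.9535 × 0.7755 × 0.8261.
= 0.610851.

0.61085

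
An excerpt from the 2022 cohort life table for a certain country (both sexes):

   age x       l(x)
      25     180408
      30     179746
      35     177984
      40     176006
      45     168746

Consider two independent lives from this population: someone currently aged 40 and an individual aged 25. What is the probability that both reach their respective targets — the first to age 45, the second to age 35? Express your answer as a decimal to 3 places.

p₁ = l(45)/l(40) = 168746/176006 = 0.958751; p₂ = l(35)/l(25) = 177984/180408 = 0.986564.
P(both) = p₁ × p₂ = 0.958751 × 0.986564 = 0.945869.

0.946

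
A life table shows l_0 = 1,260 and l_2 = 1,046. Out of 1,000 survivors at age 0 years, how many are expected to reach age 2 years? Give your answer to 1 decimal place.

The relevant probability is 1,046/1,260 = 0.830159.
Expected number = 1,000 × 0.830159 = 830.2.

830.2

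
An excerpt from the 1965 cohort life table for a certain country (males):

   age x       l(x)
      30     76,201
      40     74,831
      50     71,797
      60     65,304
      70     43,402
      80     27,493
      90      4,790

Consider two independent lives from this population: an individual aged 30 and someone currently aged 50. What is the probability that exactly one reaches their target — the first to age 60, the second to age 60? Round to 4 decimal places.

0.2076

p₁ = l(60)/l(30) = 65,304/76,201 = 0.856997; p₂ = l(60)/l(50) = 65,304/71,797 = 0.909564.
P(exactly one) = p₁(1−p₂) + (1−p₁)p₂ = 0.077503 + 0.130070 = 0.207574.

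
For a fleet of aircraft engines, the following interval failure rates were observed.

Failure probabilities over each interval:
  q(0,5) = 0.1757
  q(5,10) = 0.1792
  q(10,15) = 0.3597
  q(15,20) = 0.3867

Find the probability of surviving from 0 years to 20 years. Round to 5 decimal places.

Chaining the interval survival probabilities: (1 − 0.1757) × (1 − 0.1792) × (1 − 0.3597) × (1 − 0.3867).
= 0.8243 × 0.8208 × 0.6403 × 0.6133 = 0.265692.

0.26569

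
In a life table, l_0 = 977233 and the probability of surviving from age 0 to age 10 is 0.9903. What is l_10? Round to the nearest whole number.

l_10 = l_0 × p = 977233 × 0.9903 = 967754.

967754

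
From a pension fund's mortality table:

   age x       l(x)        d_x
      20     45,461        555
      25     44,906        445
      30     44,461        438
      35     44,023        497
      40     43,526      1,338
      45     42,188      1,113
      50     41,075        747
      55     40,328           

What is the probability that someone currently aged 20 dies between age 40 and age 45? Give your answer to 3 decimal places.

0.029

This is the probability of reaching 40 but not 45, conditional on being alive at 20: (l(40) − l(45)) / l(20).
= (43,526 − 42,188) / 45,461 = 1,338 / 45,461 = 0.029432.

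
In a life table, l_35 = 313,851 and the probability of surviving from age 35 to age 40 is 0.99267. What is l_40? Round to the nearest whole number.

311550

l_40 = l_35 × p = 313,851 × 0.99267 = 311550.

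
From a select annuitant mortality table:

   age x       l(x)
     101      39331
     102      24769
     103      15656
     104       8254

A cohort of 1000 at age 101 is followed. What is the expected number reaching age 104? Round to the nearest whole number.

210

The relevant probability is 8254/39331 = 0.209860.
Expected number = 1000 × 0.209860 = 210.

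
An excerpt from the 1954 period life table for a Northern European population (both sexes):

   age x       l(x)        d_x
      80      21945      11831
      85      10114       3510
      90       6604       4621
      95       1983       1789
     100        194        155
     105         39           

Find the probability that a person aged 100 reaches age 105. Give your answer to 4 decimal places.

The conditional survival probability is l(105)/l(100) = 39/194 = 0.201031.

0.2010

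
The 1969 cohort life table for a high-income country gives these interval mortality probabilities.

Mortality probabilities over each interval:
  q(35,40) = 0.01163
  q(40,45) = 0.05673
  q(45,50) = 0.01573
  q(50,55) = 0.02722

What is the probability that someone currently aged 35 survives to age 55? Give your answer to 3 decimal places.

0.893

The overall survival probability is (1 − 0.01163) × (1 − 0.05673) × (1 − 0.01573) × (1 − 0.02722).
= 0.98837 × 0.94327 × 0.98427 × 0.97278 = 0.892657.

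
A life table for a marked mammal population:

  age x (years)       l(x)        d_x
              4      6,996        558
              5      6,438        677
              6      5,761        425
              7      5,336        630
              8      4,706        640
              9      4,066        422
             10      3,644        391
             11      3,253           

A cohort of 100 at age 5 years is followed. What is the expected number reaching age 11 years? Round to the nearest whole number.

51

The relevant probability is 3,253/6,438 = 0.505281.
Expected number = 100 × 0.505281 = 51.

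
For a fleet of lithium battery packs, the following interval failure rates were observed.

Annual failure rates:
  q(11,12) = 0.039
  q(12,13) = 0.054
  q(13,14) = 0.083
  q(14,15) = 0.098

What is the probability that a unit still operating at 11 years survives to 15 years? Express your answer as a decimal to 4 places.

The overall survival probability is (1 − 0.039) × (1 − 0.054) × (1 − 0.083) × (1 − 0.098).
= 0.961 × 0.946 × 0.917 × 0.902 = 0.751952.

0.7520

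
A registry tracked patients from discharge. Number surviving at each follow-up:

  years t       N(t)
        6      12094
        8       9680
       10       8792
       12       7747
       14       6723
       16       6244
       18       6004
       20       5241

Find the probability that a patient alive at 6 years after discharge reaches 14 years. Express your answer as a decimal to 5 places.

0.55590

The conditional survival probability is N(14)/N(6) = 6723/12094 = 0.555895.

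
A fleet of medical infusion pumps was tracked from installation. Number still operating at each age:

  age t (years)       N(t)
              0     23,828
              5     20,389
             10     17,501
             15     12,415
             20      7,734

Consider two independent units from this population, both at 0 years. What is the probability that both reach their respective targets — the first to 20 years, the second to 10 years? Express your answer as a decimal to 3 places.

p₁ = N(20)/N(0) = 7,734/23,828 = 0.324576; p₂ = N(10)/N(0) = 17,501/23,828 = 0.734472.
P(both) = p₁ × p₂ = 0.324576 × 0.734472 = 0.238392.

0.238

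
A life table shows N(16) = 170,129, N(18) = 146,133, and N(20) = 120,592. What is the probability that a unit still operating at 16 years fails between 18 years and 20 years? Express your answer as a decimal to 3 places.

0.150

This is the probability of reaching 18 but not 20, conditional on being operational at 16: (N(18) − N(20)) / N(16).
= (146,133 − 120,592) / 170,129 = 25,541 / 170,129 = 0.150127.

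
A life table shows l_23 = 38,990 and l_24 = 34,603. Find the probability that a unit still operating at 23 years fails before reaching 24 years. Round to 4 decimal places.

P(fail before 24 | operational at 23) = 1 − l_24/l_23 = 1 − 34,603/38,990 = (4,387)/38,990 = 0.112516.

0.1125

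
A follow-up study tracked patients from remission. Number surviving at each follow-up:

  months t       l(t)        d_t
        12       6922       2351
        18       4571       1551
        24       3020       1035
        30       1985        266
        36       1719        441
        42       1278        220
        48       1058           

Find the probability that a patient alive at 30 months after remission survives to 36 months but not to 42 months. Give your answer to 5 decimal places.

0.22217

This is the probability of reaching 36 but not 42, conditional on being alive at 30: (l(36) − l(42)) / l(30).
= (1719 − 1278) / 1985 = 441 / 1985 = 0.222166.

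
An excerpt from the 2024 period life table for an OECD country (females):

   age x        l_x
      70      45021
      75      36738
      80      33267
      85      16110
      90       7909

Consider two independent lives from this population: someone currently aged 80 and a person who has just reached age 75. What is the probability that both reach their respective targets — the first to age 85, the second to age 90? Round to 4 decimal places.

0.1043

p₁ = l_85/l_80 = 16110/33267 = 0.484264; p₂ = l_90/l_75 = 7909/36738 = 0.215281.
P(both) = p₁ × p₂ = 0.484264 × 0.215281 = 0.104253.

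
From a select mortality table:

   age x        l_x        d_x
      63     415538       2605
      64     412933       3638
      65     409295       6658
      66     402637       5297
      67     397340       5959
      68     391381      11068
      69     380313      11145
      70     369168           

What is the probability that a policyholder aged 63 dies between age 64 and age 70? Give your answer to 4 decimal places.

This is the probability of reaching 64 but not 70, conditional on being alive at 63: (l_64 − l_70) / l_63.
= (412933 − 369168) / 415538 = 43765 / 415538 = 0.105321.

0.1053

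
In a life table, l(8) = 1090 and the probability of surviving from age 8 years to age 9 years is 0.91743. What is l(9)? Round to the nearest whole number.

l(9) = l(8) × p = 1090 × 0.91743 = 1000.

1000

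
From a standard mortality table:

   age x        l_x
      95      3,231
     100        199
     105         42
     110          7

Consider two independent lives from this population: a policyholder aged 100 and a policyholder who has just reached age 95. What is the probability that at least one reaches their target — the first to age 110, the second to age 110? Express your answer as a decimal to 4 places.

0.0373

p₁ = l_110/l_100 = 7/199 = 0.035176; p₂ = l_110/l_95 = 7/3,231 = 0.002167.
P(at least one) = 1 − (1−p₁)(1−p₂) = 1 − 0.964824 × 0.997833 = 0.037267.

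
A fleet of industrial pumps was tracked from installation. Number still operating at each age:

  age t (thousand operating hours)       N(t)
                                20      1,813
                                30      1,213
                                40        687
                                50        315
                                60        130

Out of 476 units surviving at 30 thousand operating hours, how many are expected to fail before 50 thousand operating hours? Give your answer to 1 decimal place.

352.4

The relevant probability is 1 − 315/1,213 = 0.740313.
Expected number = 476 × 0.740313 = 352.4.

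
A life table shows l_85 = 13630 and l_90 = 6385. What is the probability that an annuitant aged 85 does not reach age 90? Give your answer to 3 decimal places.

0.532

P(die before 90 | alive at 85) = 1 − l_90/l_85 = 1 − 6385/13630 = (7245)/13630 = 0.531548.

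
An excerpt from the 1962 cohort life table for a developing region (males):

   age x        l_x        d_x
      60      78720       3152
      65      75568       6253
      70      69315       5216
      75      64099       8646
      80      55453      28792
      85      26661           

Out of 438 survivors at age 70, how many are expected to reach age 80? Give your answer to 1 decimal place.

The relevant probability is 55453/69315 = 0.800014.
Expected number = 438 × 0.800014 = 350.4.

350.4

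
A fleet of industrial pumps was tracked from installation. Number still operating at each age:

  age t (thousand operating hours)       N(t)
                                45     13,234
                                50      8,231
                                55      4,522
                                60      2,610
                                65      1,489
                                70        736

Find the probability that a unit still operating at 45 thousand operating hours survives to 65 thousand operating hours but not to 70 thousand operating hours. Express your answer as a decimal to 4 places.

0.0569

This is the probability of reaching 65 but not 70, conditional on being operational at 45: (N(65) − N(70)) / N(45).
= (1,489 − 736) / 13,234 = 753 / 13,234 = 0.056899.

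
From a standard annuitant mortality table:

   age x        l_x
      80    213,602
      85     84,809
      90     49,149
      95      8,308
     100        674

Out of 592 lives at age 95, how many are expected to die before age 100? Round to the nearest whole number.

The relevant probability is 1 − 674/8,308 = 0.918873.
Expected number = 592 × 0.918873 = 544.

544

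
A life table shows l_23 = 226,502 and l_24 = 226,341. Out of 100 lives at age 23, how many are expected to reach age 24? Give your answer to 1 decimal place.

99.9

The relevant probability is 226,341/226,502 = 0.999289.
Expected number = 100 × 0.999289 = 99.9.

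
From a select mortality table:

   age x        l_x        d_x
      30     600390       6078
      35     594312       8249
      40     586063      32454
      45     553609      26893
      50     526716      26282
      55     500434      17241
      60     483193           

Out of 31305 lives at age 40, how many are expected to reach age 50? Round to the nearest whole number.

28135

The relevant probability is 526716/586063 = 0.898736.
Expected number = 31305 × 0.898736 = 28135.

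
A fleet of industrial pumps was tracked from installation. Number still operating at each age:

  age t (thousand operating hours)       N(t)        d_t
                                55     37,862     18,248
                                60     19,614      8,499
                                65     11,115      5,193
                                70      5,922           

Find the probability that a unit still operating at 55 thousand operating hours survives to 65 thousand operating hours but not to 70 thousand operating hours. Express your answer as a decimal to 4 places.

0.1372

This is the probability of reaching 65 but not 70, conditional on being operational at 55: (N(65) − N(70)) / N(55).
= (11,115 − 5,922) / 37,862 = 5,193 / 37,862 = 0.137156.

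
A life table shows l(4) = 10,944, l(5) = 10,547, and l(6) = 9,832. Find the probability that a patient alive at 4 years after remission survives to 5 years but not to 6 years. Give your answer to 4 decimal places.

This is the probability of reaching 5 but not 6, conditional on being alive at 4: (l(5) − l(6)) / l(4).
= (10,547 − 9,832) / 10,944 = 715 / 10,944 = 0.065333.

0.0653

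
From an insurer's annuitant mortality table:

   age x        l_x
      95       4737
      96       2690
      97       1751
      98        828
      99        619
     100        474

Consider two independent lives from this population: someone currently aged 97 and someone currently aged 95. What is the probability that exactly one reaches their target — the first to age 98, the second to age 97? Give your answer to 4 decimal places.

p₁ = l_98/l_97 = 828/1751 = 0.472873; p₂ = l_97/l_95 = 1751/4737 = 0.369643.
P(exactly one) = p₁(1−p₂) + (1−p₁)p₂ = 0.298079 + 0.194849 = 0.492928.

0.4929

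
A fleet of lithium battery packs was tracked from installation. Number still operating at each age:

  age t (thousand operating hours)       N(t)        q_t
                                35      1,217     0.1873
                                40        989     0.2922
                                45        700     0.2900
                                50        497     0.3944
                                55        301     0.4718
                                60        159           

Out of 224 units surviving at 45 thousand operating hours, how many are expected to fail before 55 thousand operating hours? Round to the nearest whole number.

128

The relevant probability is 1 − 301/700 = 0.570000.
Expected number = 224 × 0.570000 = 128.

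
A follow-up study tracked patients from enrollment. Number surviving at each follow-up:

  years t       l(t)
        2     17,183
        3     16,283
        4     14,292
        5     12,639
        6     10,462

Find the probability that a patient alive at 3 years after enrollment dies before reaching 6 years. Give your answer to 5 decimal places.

0.35749

P(die before 6 | alive at 3) = 1 − l(6)/l(3) = 1 − 10,462/16,283 = (5,821)/16,283 = 0.357489.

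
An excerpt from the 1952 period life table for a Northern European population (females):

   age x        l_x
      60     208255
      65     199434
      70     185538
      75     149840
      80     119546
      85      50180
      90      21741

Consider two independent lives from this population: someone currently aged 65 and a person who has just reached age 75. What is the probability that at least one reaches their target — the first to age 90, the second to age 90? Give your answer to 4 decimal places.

p₁ = l_90/l_65 = 21741/199434 = 0.109014; p₂ = l_90/l_75 = 21741/149840 = 0.145095.
P(at least one) = 1 − (1−p₁)(1−p₂) = 1 − 0.890986 × 0.854905 = 0.238292.

0.2383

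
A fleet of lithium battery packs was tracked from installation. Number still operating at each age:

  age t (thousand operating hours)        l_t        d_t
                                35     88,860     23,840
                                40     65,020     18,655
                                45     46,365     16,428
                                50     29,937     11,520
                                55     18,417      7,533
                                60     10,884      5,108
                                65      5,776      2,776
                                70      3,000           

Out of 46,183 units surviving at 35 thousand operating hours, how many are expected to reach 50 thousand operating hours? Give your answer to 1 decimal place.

The relevant probability is 29,937/88,860 = 0.336901.
Expected number = 46,183 × 0.336901 = 15559.1.

15559.1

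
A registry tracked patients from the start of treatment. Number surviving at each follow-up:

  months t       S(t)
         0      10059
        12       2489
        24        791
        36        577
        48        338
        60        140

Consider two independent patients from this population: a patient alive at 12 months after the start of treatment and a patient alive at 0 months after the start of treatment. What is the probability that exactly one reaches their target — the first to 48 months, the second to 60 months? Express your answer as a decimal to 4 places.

p₁ = S(48)/S(12) = 338/2489 = 0.135798; p₂ = S(60)/S(0) = 140/10059 = 0.013918.
P(exactly one) = p₁(1−p₂) + (1−p₁)p₂ = 0.133908 + 0.012028 = 0.145936.

0.1459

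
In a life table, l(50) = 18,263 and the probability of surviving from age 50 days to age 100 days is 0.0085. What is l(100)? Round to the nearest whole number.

155

l(100) = l(50) × p = 18,263 × 0.0085 = 155.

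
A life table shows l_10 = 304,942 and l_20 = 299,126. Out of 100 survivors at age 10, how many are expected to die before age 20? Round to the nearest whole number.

The relevant probability is 1 − 299,126/304,942 = 0.019072.
Expected number = 100 × 0.019072 = 2.

2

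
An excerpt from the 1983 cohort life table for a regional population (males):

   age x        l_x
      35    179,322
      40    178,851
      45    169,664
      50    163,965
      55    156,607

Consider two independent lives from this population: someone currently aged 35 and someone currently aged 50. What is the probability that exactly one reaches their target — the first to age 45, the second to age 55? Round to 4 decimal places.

p₁ = l_45/l_35 = 169,664/179,322 = 0.946142; p₂ = l_55/l_50 = 156,607/163,965 = 0.955125.
P(exactly one) = p₁(1−p₂) + (1−p₁)p₂ = 0.042458 + 0.051441 = 0.093899.

0.0939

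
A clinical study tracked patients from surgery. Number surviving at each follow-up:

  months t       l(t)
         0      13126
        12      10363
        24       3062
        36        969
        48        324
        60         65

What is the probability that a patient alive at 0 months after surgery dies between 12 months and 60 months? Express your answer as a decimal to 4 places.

0.7845

This is the probability of reaching 12 but not 60, conditional on being alive at 0: (l(12) − l(60)) / l(0).
= (10363 − 65) / 13126 = 10298 / 13126 = 0.784550.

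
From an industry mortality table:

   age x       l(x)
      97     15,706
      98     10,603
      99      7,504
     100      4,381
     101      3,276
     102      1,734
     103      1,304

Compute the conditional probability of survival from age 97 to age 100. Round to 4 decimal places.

The conditional survival probability is l(100)/l(97) = 4,381/15,706 = 0.278938.

0.2789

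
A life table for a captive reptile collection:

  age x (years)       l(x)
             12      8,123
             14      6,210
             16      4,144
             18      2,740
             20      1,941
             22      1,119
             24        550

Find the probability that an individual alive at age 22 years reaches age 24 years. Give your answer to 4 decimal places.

The conditional survival probability is l(24)/l(22) = 550/1,119 = 0.491510.

0.4915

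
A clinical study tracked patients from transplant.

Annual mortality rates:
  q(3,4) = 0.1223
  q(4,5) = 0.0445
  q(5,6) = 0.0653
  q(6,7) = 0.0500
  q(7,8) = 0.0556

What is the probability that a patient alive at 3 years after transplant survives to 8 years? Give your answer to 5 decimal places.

0.70328

Survival from 3 to 8 is the product of surviving each interval: (1 − 0.1223) × (1 − 0.0445) × (1 − 0.0653) × (1 − 0.0500) × (1 − 0.0556).
= 0.8777 × 0.9555 × 0.9347 × 0.9500 × 0.9444 = 0.703281.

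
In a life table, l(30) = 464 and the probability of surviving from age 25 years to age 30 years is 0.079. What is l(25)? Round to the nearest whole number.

l(25) = l(30) / p = 464 / 0.079 = 5873.

5873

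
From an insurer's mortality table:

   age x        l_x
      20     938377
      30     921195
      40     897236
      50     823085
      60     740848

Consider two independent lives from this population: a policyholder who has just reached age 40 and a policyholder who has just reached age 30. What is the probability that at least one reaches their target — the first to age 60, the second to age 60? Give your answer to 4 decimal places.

0.9659

p₁ = l_60/l_40 = 740848/897236 = 0.825700; p₂ = l_60/l_30 = 740848/921195 = 0.804225.
P(at least one) = 1 − (1−p₁)(1−p₂) = 1 − 0.174300 × 0.195775 = 0.965876.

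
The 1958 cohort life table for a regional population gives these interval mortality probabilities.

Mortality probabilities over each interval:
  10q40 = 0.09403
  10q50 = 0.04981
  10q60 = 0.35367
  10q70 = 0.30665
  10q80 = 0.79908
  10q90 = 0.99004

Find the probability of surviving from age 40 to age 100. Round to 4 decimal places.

The overall survival probability is (1 − 0.09403) × (1 − 0.04981) × (1 − 0.35367) × (1 − 0.30665) × (1 − 0.79908) × (1 − 0.99004).
= 0.90597 × 0.95019 × 0.64633 × 0.69335 × 0.20092 × 0.00996 = 0.000772.

0.0008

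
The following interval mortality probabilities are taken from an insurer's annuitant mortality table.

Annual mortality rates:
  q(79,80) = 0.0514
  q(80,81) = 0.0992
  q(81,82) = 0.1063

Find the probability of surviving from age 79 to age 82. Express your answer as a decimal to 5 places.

0.76367

P(survive 79→82) = (1 − 0.0514) × (1 − 0.0992) × (1 − 0.1063).
= 0.9486 × 0.9008 × 0.8937 = 0.763666.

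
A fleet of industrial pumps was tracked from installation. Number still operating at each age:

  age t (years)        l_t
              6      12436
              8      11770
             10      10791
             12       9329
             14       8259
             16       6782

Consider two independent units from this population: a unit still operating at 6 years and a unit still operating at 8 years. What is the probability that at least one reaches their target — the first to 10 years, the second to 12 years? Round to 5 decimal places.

p₁ = l_10/l_6 = 10791/12436 = 0.867723; p₂ = l_12/l_8 = 9329/11770 = 0.792608.
P(at least one) = 1 − (1−p₁)(1−p₂) = 1 − 0.132277 × 0.207392 = 0.972567.

0.97257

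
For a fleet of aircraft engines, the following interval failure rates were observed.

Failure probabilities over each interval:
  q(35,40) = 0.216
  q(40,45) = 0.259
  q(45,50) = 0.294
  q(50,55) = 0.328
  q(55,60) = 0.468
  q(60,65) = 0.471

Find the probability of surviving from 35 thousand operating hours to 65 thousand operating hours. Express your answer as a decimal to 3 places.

Chaining the interval survival probabilities: (1 − 0.216) × (1 − 0.259) × (1 − 0.294) × (1 − 0.328) × (1 − 0.468) × (1 − 0.471).
= 0.784 × 0.741 × 0.706 × 0.672 × 0.532 × 0.529 = 0.077567.

0.078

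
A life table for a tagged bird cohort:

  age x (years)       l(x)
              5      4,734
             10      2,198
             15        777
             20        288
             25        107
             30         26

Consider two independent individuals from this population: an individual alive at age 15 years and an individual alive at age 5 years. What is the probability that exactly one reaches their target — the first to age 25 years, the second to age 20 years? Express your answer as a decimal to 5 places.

0.18179

p₁ = l(25)/l(15) = 107/777 = 0.137709; p₂ = l(20)/l(5) = 288/4,734 = 0.060837.
P(exactly one) = p₁(1−p₂) + (1−p₁)p₂ = 0.129331 + 0.052459 = 0.181790.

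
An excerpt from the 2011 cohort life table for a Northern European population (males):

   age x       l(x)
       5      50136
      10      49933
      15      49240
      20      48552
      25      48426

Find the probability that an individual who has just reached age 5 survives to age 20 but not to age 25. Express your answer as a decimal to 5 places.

0.00251

This is the probability of reaching 20 but not 25, conditional on being alive at 5: (l(20) − l(25)) / l(5).
= (48552 − 48426) / 50136 = 126 / 50136 = 0.002513.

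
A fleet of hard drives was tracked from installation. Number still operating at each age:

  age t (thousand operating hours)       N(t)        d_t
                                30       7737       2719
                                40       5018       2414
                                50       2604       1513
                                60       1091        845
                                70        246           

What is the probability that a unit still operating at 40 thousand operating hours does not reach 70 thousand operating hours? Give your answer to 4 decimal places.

0.9510

P(fail before 70 | operational at 40) = 1 − N(70)/N(40) = 1 − 246/5018 = (4772)/5018 = 0.950976.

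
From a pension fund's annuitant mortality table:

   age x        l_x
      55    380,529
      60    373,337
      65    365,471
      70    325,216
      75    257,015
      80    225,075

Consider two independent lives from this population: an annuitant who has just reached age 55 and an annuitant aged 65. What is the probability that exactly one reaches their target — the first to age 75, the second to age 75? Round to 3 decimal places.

p₁ = l_75/l_55 = 257,015/380,529 = 0.675415; p₂ = l_75/l_65 = 257,015/365,471 = 0.703243.
P(exactly one) = p₁(1−p₂) + (1−p₁)p₂ = 0.200434 + 0.228262 = 0.428696.

0.429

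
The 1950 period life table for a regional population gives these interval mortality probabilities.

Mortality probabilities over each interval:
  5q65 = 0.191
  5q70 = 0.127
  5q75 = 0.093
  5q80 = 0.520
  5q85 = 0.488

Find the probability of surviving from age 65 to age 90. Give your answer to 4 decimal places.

0.1574

25p65 = (1 − 0.191) × (1 − 0.127) × (1 − 0.093) × (1 − 0.520) × (1 − 0.488).
= 0.809 × 0.873 × 0.907 × 0.480 × 0.512 = 0.157428.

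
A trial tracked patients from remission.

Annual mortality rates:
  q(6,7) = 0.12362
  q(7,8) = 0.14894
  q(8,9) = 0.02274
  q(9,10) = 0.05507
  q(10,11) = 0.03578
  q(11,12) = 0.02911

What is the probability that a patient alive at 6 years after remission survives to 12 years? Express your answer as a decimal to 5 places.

0.64478

Chaining the interval survival probabilities: (1 − 0.12362) × (1 − 0.14894) × (1 − 0.02274) × (1 − 0.05507) × (1 − 0.03578) × (1 − 0.02911).
= 0.87638 × 0.85106 × 0.97726 × 0.94493 × 0.96422 × 0.97089 = 0.644776.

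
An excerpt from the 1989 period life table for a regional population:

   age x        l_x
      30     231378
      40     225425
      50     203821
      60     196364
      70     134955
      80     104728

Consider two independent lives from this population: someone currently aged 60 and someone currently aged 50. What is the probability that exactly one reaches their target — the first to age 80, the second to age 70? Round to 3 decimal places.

0.489

p₁ = l_80/l_60 = 104728/196364 = 0.533336; p₂ = l_70/l_50 = 134955/203821 = 0.662125.
P(exactly one) = p₁(1−p₂) + (1−p₁)p₂ = 0.180201 + 0.308990 = 0.489191.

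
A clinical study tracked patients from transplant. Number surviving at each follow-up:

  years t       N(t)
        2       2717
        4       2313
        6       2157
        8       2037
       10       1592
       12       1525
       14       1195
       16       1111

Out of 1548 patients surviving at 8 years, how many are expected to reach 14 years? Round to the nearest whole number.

The relevant probability is 1195/2037 = 0.586647.
Expected number = 1548 × 0.586647 = 908.

908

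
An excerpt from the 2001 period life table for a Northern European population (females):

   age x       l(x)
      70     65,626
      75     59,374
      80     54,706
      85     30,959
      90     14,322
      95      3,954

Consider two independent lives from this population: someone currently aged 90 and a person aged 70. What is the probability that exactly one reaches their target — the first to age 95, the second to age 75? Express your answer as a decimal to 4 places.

0.6813

p₁ = l(95)/l(90) = 3,954/14,322 = 0.276079; p₂ = l(75)/l(70) = 59,374/65,626 = 0.904733.
P(exactly one) = p₁(1−p₂) + (1−p₁)p₂ = 0.026301 + 0.654955 = 0.681256.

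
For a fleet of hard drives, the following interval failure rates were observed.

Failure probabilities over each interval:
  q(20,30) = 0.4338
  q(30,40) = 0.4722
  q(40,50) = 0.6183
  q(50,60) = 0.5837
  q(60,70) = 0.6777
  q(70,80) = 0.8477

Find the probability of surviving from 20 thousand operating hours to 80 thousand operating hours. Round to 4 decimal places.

P(survive 20→80) = (1 − 0.4338) × (1 − 0.4722) × (1 − 0.6183) × (1 − 0.5837) × (1 − 0.6777) × (1 − 0.8477).
= 0.5662 × 0.5278 × 0.3817 × 0.4163 × 0.3223 × 0.1523 = 0.002331.

0.0023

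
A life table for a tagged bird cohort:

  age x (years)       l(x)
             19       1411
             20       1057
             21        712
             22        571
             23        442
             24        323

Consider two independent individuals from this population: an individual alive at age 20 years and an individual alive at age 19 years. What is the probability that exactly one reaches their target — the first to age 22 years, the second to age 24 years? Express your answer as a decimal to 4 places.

p₁ = l(22)/l(20) = 571/1057 = 0.540208; p₂ = l(24)/l(19) = 323/1411 = 0.228916.
P(exactly one) = p₁(1−p₂) + (1−p₁)p₂ = 0.416546 + 0.105254 = 0.521799.

0.5218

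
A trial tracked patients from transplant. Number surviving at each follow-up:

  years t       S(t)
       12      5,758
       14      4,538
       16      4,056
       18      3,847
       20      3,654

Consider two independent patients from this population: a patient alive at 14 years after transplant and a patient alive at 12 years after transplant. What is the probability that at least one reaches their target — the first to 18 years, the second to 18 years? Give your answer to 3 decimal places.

p₁ = S(18)/S(14) = 3,847/4,538 = 0.847730; p₂ = S(18)/S(12) = 3,847/5,758 = 0.668114.
P(at least one) = 1 − (1−p₁)(1−p₂) = 1 − 0.152270 × 0.331886 = 0.949464.

0.949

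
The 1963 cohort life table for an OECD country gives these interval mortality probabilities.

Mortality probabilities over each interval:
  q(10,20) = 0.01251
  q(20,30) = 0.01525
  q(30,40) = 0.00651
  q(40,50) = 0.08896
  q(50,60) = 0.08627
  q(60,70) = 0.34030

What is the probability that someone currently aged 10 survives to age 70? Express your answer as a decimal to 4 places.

0.5305

Survival from 10 to 70 is the product of surviving each interval: (1 − 0.01251) × (1 − 0.01525) × (1 − 0.00651) × (1 − 0.08896) × (1 − 0.08627) × (1 − 0.34030).
= 0.98749 × 0.98475 × 0.99349 × 0.91104 × 0.91373 × 0.65970 = 0.530547.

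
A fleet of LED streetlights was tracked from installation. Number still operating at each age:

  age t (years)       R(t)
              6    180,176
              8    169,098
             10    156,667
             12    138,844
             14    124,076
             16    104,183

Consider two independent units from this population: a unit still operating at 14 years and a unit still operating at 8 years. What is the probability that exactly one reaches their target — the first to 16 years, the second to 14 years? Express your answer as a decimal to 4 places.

0.3412

p₁ = R(16)/R(14) = 104,183/124,076 = 0.839671; p₂ = R(14)/R(8) = 124,076/169,098 = 0.733752.
P(exactly one) = p₁(1−p₂) + (1−p₁)p₂ = 0.223561 + 0.117642 = 0.341202.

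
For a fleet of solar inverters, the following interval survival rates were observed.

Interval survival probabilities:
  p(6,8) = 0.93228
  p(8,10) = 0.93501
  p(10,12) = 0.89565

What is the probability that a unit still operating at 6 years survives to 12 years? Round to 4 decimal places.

0.7807

Chaining the interval survival probabilities: 0.93228 × 0.93501 × 0.89565.
= 0.780730.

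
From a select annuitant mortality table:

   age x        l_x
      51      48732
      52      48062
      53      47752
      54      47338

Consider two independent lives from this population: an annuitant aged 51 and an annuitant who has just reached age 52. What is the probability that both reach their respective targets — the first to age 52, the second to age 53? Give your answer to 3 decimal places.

0.980

p₁ = l_52/l_51 = 48062/48732 = 0.986251; p₂ = l_53/l_52 = 47752/48062 = 0.993550.
P(both) = p₁ × p₂ = 0.986251 × 0.993550 = 0.979890.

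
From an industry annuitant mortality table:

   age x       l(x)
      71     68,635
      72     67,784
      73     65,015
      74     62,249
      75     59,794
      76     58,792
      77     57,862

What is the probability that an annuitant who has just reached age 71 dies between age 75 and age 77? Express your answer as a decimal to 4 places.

0.0281

This is the probability of reaching 75 but not 77, conditional on being alive at 71: (l(75) − l(77)) / l(71).
= (59,794 − 57,862) / 68,635 = 1,932 / 68,635 = 0.028149.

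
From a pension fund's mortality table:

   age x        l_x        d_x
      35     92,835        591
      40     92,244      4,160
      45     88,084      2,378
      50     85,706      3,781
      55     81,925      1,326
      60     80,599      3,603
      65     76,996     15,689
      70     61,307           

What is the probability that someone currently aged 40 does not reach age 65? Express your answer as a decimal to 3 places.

0.165

P(die before 65 | alive at 40) = 1 − l_65/l_40 = 1 − 76,996/92,244 = (15,248)/92,244 = 0.165301.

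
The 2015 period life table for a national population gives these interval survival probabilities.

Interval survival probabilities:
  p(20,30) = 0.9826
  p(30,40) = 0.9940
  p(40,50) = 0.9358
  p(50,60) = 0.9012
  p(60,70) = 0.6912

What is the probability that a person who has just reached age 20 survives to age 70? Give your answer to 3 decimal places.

Survival from 20 to 70 is the product of surviving each interval: 0.9826 × 0.9940 × 0.9358 × 0.9012 × 0.6912.
= 0.569339.

0.569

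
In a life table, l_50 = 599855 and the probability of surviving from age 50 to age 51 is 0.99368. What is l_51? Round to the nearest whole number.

l_51 = l_50 × p = 599855 × 0.99368 = 596064.

596064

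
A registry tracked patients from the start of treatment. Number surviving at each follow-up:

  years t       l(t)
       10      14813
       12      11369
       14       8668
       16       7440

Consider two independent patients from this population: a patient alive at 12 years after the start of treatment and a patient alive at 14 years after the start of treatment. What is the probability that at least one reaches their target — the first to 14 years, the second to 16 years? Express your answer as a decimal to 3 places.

0.966

p₁ = l(14)/l(12) = 8668/11369 = 0.762424; p₂ = l(16)/l(14) = 7440/8668 = 0.858329.
P(at least one) = 1 − (1−p₁)(1−p₂) = 1 − 0.237576 × 0.141671 = 0.966342.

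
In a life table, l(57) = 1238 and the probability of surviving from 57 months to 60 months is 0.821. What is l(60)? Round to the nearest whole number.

l(60) = l(57) × p = 1238 × 0.821 = 1016.

1016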